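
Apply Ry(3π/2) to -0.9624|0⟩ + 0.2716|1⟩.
0.4885|0⟩ - 0.8726|1⟩

Ry(3π/2) = [[cos(θ/2), −sin(θ/2)], [sin(θ/2), cos(θ/2)]]; θ = 3π/2, cos(θ/2) ≈ -0.707107, sin(θ/2) ≈ 0.707107.
With a = amp(|0⟩) = -0.9624 and b = amp(|1⟩) = 0.2716:
new amp(|0⟩) = (-0.707107)·a + (-0.707107)·b = 0.4885
new amp(|1⟩) = (0.707107)·a + (-0.707107)·b = -0.8726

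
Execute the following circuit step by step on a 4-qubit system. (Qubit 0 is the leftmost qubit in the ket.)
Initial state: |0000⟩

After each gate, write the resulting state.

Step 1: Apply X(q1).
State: |0100⟩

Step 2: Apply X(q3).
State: |0101⟩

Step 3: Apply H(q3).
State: 1/√2|0100⟩ - 1/√2|0101⟩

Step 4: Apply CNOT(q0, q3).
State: 1/√2|0100⟩ - 1/√2|0101⟩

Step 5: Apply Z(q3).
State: 1/√2|0100⟩ + 1/√2|0101⟩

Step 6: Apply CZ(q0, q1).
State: 1/√2|0100⟩ + 1/√2|0101⟩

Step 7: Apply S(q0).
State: 1/√2|0100⟩ + 1/√2|0101⟩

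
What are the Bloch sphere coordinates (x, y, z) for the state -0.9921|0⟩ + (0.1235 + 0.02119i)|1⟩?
(-0.245, -0.04205, 0.9686)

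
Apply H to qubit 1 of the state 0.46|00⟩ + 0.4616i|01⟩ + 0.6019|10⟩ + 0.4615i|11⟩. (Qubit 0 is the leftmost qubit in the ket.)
(0.3253 + 0.3264i)|00⟩ + (0.3253 - 0.3264i)|01⟩ + (0.4256 + 0.3263i)|10⟩ + (0.4256 - 0.3263i)|11⟩

H on qubit 1 mixes each pair of kets that differ only in qubit 1: amplitudes (a, b) of (|…0…⟩, |…1…⟩) become ((a + b)/√2, (a − b)/√2). Kets absent from the input have amplitude 0.
(|00⟩, |01⟩): (a, b) = (0.46, 0.4616i) → ((0.3253 + 0.3264i), (0.3253 - 0.3264i))
(|10⟩, |11⟩): (a, b) = (0.6019, 0.4615i) → ((0.4256 + 0.3263i), (0.4256 - 0.3263i))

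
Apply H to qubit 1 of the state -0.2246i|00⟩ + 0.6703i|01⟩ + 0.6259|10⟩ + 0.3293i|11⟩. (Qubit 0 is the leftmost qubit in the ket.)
0.3152i|00⟩ - 0.6328i|01⟩ + (0.4426 + 0.2329i)|10⟩ + (0.4426 - 0.2329i)|11⟩

H on qubit 1 mixes each pair of kets that differ only in qubit 1: amplitudes (a, b) of (|…0…⟩, |…1…⟩) become ((a + b)/√2, (a − b)/√2). Kets absent from the input have amplitude 0.
(|00⟩, |01⟩): (a, b) = (-0.2246i, 0.6703i) → (0.3152i, -0.6328i)
(|10⟩, |11⟩): (a, b) = (0.6259, 0.3293i) → ((0.4426 + 0.2329i), (0.4426 - 0.2329i))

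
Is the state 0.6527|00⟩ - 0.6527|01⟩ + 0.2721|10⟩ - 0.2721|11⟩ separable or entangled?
Separable

Writing the state as a|00⟩ + b|01⟩ + c|10⟩ + d|11⟩, it is a product state iff ad − bc = 0.
Here (a, b, c, d) = (0.6527, -0.6527, 0.2721, -0.2721): ad − bc = (0.6527)(-0.2721) − (-0.6527)(0.2721) = 0, so the state is separable.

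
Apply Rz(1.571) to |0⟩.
(0.707 - 0.7072i)|0⟩

Rz(1.571) = [[e^(−iθ/2), 0], [0, e^(iθ/2)]] with e^(±iθ/2) = cos(θ/2) ± i·sin(θ/2); θ = 1.571, cos(θ/2) ≈ 0.707035, sin(θ/2) ≈ 0.707179.
With a = amp(|0⟩) = 1 and b = amp(|1⟩) = 0:
new amp(|0⟩) = (0.707035 - 0.707179i)·a = (0.707 - 0.7072i)
new amp(|1⟩) = (0.707035 + 0.707179i)·b = 0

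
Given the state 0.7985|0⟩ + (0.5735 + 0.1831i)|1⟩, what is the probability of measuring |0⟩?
0.6376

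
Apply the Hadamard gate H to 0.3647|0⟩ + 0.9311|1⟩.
0.9163|0⟩ - 0.4005|1⟩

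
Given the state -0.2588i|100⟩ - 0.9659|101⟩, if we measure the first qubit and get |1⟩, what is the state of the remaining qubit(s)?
-0.2588i|00⟩ - 0.9659|01⟩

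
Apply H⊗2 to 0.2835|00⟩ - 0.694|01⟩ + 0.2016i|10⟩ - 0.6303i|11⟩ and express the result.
(-0.2053 - 0.2144i)|00⟩ + (0.4888 + 0.416i)|01⟩ + (-0.2053 + 0.2144i)|10⟩ + (0.4888 - 0.416i)|11⟩

H⊗2 gives amp(|y⟩) = (1/2) Σ_x (−1)^(x·y) amp(|x⟩), where x·y is the number of positions in which both x and y have a 1.
|00⟩: (0.2835 - 0.694 + 0.2016i - 0.6303i)/2 = (-0.2053 - 0.2144i)
|01⟩: (0.2835 + 0.694 + 0.2016i + 0.6303i)/2 = (0.4888 + 0.416i)
|10⟩: (0.2835 - 0.694 - 0.2016i + 0.6303i)/2 = (-0.2053 + 0.2144i)
|11⟩: (0.2835 + 0.694 - 0.2016i - 0.6303i)/2 = (0.4888 - 0.416i)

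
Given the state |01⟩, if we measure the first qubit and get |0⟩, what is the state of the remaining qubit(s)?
|1⟩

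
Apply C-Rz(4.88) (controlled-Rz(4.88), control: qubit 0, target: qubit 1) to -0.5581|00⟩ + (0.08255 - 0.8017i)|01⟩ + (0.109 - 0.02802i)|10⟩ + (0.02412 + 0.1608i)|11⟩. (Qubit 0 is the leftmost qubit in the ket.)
-0.5581|00⟩ + (0.08255 - 0.8017i)|01⟩ + (-0.1013 - 0.04895i)|10⟩ + (-0.1222 - 0.1073i)|11⟩

C-Rz(4.88) leaves the control-|0⟩ kets |00⟩, |01⟩ unchanged and applies Rz(4.88) to qubit 1 on the control-|1⟩ pair (|10⟩, |11⟩).
Rz(4.88) = [[e^(−iθ/2), 0], [0, e^(iθ/2)]] with e^(±iθ/2) = cos(θ/2) ± i·sin(θ/2); θ = 4.88, cos(θ/2) ≈ -0.763815, sin(θ/2) ≈ 0.645435.
With a = amp(|10⟩) = (0.109 - 0.02802i) and b = amp(|11⟩) = (0.02412 + 0.1608i):
new amp(|10⟩) = (-0.763815 - 0.645435i)·a = (-0.1013 - 0.04895i)
new amp(|11⟩) = (-0.763815 + 0.645435i)·b = (-0.1222 - 0.1073i)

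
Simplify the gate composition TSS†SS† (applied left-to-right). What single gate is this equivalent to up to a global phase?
T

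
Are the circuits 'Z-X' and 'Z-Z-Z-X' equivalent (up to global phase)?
Yes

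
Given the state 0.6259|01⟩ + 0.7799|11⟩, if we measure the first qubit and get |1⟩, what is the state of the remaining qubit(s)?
|1⟩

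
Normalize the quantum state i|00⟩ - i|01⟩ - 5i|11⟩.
0.1925i|00⟩ - 0.1925i|01⟩ - 0.9623i|11⟩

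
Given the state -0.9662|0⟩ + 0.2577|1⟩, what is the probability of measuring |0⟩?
0.9335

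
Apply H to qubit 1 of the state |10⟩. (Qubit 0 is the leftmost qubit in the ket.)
1/√2|10⟩ + 1/√2|11⟩

H on qubit 1 mixes each pair of kets that differ only in qubit 1: amplitudes (a, b) of (|…0…⟩, |…1…⟩) become ((a + b)/√2, (a − b)/√2). Kets absent from the input have amplitude 0.
(|10⟩, |11⟩): (a, b) = (1, 0) → (1/√2, 1/√2)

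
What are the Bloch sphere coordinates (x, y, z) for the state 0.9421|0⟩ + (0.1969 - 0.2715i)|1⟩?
(0.371, -0.5116, 0.7751)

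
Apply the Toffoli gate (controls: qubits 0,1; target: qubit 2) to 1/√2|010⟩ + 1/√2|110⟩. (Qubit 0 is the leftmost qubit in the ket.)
1/√2|010⟩ + 1/√2|111⟩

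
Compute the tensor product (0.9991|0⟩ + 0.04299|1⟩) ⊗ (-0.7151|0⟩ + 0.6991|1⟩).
-0.7145|00⟩ + 0.6985|01⟩ - 0.03074|10⟩ + 0.03005|11⟩

amp(|b₁b₂…⟩) = product of the factor amplitudes for bits b₁, b₂, …; only kets whose every factor amplitude is nonzero survive.
|00⟩: (0.9991)(-0.7151) = -0.7145
|01⟩: (0.9991)(0.6991) = 0.6985
|10⟩: (0.04299)(-0.7151) = -0.03074
|11⟩: (0.04299)(0.6991) = 0.03005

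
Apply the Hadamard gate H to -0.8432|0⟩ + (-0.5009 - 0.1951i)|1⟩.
(-0.9504 - 0.138i)|0⟩ + (-0.242 + 0.138i)|1⟩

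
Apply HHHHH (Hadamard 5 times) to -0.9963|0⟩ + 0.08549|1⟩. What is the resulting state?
-0.644|0⟩ - 0.7649|1⟩

H² = I, so H^5 = H: a single Hadamard. With (a, b) = (-0.9963, 0.08549), H gives ((a + b)/√2, (a − b)/√2) = (-0.644, -0.7649).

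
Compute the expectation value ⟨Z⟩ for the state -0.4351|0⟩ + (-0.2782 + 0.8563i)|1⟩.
-0.6213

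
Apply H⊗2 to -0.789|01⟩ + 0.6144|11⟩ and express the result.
-0.0873|00⟩ + 0.0873|01⟩ - 0.7017|10⟩ + 0.7017|11⟩

H⊗2 gives amp(|y⟩) = (1/2) Σ_x (−1)^(x·y) amp(|x⟩), where x·y is the number of positions in which both x and y have a 1.
|00⟩: (-0.789 + 0.6144)/2 = -0.0873
|01⟩: (0.789 - 0.6144)/2 = 0.0873
|10⟩: (-0.789 - 0.6144)/2 = -0.7017
|11⟩: (0.789 + 0.6144)/2 = 0.7017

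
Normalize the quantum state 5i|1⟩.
i|1⟩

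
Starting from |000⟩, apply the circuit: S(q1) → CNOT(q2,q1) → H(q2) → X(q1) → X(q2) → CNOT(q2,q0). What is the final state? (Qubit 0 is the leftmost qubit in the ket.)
1/√2|010⟩ + 1/√2|111⟩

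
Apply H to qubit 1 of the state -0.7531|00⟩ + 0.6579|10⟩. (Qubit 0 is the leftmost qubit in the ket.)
-0.5325|00⟩ - 0.5325|01⟩ + 0.4652|10⟩ + 0.4652|11⟩

H on qubit 1 mixes each pair of kets that differ only in qubit 1: amplitudes (a, b) of (|…0…⟩, |…1…⟩) become ((a + b)/√2, (a − b)/√2). Kets absent from the input have amplitude 0.
(|00⟩, |01⟩): (a, b) = (-0.7531, 0) → (-0.5325, -0.5325)
(|10⟩, |11⟩): (a, b) = (0.6579, 0) → (0.4652, 0.4652)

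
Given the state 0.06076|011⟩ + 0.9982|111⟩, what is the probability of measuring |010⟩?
0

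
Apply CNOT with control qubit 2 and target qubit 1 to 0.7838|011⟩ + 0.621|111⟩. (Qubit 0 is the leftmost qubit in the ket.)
0.7838|001⟩ + 0.621|101⟩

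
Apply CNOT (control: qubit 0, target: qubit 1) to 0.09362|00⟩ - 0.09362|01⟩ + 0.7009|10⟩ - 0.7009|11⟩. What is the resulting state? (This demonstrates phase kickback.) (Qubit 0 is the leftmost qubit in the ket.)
0.09362|00⟩ - 0.09362|01⟩ - 0.7009|10⟩ + 0.7009|11⟩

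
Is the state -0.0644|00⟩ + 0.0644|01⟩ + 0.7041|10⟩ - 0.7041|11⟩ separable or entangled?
Separable

Writing the state as a|00⟩ + b|01⟩ + c|10⟩ + d|11⟩, it is a product state iff ad − bc = 0.
Here (a, b, c, d) = (-0.0644, 0.0644, 0.7041, -0.7041): ad − bc = (-0.0644)(-0.7041) − (0.0644)(0.7041) = 0, so the state is separable.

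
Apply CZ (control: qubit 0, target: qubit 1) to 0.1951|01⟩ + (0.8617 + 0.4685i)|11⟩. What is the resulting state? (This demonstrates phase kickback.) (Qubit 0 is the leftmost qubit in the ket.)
0.1951|01⟩ + (-0.8617 - 0.4685i)|11⟩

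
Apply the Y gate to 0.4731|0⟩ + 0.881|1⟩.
-0.881i|0⟩ + 0.4731i|1⟩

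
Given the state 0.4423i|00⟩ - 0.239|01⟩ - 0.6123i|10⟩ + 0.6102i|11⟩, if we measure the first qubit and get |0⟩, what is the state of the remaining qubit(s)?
0.8798i|0⟩ - 0.4754|1⟩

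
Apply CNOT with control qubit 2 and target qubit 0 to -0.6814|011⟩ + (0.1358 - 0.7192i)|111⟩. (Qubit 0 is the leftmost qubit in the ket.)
(0.1358 - 0.7192i)|011⟩ - 0.6814|111⟩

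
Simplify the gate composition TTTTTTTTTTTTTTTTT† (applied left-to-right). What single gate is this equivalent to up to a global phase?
T†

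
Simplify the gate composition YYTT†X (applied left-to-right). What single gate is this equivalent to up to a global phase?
X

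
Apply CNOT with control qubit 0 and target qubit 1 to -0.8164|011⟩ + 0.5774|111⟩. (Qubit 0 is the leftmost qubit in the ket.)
-0.8164|011⟩ + 0.5774|101⟩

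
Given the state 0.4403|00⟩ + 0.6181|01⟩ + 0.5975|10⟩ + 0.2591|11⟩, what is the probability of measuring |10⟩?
0.357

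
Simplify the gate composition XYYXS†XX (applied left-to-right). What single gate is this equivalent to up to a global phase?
S†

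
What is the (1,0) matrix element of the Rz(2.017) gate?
0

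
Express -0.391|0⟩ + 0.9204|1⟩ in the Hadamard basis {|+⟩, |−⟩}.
0.3743|+⟩ - 0.9273|−⟩

With |ψ⟩ = α|0⟩ + β|1⟩, the Hadamard-basis coefficients are ⟨+|ψ⟩ = (α + β)/√2 and ⟨−|ψ⟩ = (α − β)/√2.
Here α = -0.391, β = 0.9204: (α + β)/√2 = 0.3743, (α − β)/√2 = -0.9273.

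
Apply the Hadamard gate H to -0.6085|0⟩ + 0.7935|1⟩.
0.1308|0⟩ - 0.9914|1⟩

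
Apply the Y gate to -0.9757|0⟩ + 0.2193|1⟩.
-0.2193i|0⟩ - 0.9757i|1⟩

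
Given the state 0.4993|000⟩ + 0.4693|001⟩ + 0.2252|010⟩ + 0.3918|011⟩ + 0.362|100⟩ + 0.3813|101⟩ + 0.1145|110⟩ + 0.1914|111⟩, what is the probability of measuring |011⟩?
0.1535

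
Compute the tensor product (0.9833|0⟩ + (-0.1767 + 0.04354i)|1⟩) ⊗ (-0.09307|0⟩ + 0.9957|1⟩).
-0.09152|00⟩ + 0.9791|01⟩ + (0.01645 - 0.004052i)|10⟩ + (-0.1759 + 0.04335i)|11⟩

amp(|b₁b₂…⟩) = product of the factor amplitudes for bits b₁, b₂, …; only kets whose every factor amplitude is nonzero survive.
|00⟩: (0.9833)(-0.09307) = -0.09152
|01⟩: (0.9833)(0.9957) = 0.9791
|10⟩: (-0.1767 + 0.04354i)(-0.09307) = (0.01645 - 0.004052i)
|11⟩: (-0.1767 + 0.04354i)(0.9957) = (-0.1759 + 0.04335i)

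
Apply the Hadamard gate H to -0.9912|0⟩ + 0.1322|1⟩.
-0.6074|0⟩ - 0.7944|1⟩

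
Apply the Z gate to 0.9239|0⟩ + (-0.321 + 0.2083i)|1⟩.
0.9239|0⟩ + (0.321 - 0.2083i)|1⟩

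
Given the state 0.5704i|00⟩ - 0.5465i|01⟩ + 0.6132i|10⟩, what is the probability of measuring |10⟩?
0.376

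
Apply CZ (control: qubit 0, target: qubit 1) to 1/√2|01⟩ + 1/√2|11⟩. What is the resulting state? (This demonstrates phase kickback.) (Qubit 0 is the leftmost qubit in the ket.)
1/√2|01⟩ - 1/√2|11⟩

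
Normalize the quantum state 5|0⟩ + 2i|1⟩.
0.9285|0⟩ + 0.3714i|1⟩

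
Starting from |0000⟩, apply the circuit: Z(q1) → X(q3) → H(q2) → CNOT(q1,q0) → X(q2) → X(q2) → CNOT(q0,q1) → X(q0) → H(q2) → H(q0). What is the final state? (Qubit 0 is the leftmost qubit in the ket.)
1/√2|0001⟩ - 1/√2|1001⟩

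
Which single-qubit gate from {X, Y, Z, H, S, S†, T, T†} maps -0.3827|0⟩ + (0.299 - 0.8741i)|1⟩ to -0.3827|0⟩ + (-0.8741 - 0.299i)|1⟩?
S†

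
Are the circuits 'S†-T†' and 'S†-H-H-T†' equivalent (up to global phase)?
Yes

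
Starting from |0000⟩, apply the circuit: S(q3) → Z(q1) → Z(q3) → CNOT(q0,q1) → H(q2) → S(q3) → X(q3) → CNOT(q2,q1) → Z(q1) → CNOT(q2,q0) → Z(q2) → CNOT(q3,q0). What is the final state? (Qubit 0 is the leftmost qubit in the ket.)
1/√2|0111⟩ + 1/√2|1001⟩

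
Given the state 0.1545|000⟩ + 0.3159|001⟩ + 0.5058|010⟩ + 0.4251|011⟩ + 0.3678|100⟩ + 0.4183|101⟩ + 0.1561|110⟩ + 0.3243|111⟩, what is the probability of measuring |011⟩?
0.1807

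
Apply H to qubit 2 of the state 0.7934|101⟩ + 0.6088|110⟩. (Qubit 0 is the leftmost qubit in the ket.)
0.561|100⟩ - 0.561|101⟩ + 0.4305|110⟩ + 0.4305|111⟩

H on qubit 2 mixes each pair of kets that differ only in qubit 2: amplitudes (a, b) of (|…0…⟩, |…1…⟩) become ((a + b)/√2, (a − b)/√2). Kets absent from the input have amplitude 0.
(|100⟩, |101⟩): (a, b) = (0, 0.7934) → (0.561, -0.561)
(|110⟩, |111⟩): (a, b) = (0.6088, 0) → (0.4305, 0.4305)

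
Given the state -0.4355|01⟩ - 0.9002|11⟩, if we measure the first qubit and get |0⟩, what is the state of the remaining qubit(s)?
-|1⟩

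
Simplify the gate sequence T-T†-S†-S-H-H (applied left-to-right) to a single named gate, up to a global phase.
I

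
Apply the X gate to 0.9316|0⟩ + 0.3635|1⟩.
0.3635|0⟩ + 0.9316|1⟩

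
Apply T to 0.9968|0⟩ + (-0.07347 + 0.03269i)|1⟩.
0.9968|0⟩ + (-0.07507 - 0.02884i)|1⟩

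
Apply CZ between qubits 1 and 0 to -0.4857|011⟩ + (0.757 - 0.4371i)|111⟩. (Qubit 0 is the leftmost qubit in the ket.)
-0.4857|011⟩ + (-0.757 + 0.4371i)|111⟩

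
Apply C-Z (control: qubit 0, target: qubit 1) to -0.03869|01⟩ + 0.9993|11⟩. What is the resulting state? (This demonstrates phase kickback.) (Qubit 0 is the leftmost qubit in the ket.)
-0.03869|01⟩ - 0.9993|11⟩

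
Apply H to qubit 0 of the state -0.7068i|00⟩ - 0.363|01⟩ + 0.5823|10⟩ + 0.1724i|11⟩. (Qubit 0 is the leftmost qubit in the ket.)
(0.4117 - 0.4998i)|00⟩ + (-0.2567 + 0.1219i)|01⟩ + (-0.4117 - 0.4998i)|10⟩ + (-0.2567 - 0.1219i)|11⟩

H on qubit 0 mixes each pair of kets that differ only in qubit 0: amplitudes (a, b) of (|…0…⟩, |…1…⟩) become ((a + b)/√2, (a − b)/√2). Kets absent from the input have amplitude 0.
(|00⟩, |10⟩): (a, b) = (-0.7068i, 0.5823) → ((0.4117 - 0.4998i), (-0.4117 - 0.4998i))
(|01⟩, |11⟩): (a, b) = (-0.363, 0.1724i) → ((-0.2567 + 0.1219i), (-0.2567 - 0.1219i))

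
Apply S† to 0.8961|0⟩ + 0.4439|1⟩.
0.8961|0⟩ - 0.4439i|1⟩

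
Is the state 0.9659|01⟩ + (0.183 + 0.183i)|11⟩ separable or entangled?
Separable

Writing the state as a|00⟩ + b|01⟩ + c|10⟩ + d|11⟩, it is a product state iff ad − bc = 0.
Here (a, b, c, d) = (0, 0.9659, 0, (0.183 + 0.183i)): ad − bc = (0)(0.183 + 0.183i) − (0.9659)(0) = 0, so the state is separable.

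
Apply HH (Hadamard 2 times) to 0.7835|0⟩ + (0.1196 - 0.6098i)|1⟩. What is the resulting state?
0.7835|0⟩ + (0.1196 - 0.6098i)|1⟩

H² = I, so an even number of Hadamards cancels: H^2 = I and the state is unchanged.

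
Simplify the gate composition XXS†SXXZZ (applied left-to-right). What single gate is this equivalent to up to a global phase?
I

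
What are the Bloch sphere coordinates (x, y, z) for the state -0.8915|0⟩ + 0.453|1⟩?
(-0.8077, 0, 0.5896)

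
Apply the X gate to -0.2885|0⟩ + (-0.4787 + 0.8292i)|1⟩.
(-0.4787 + 0.8292i)|0⟩ - 0.2885|1⟩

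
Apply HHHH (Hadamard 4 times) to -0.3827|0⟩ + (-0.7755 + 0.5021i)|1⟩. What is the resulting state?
-0.3827|0⟩ + (-0.7755 + 0.5021i)|1⟩

H² = I, so an even number of Hadamards cancels: H^4 = I and the state is unchanged.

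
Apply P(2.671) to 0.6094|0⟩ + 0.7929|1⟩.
0.6094|0⟩ + (-0.7067 + 0.3595i)|1⟩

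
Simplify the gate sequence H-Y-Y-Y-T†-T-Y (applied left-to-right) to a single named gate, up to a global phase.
H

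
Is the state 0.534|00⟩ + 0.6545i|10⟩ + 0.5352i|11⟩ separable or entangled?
Entangled

Writing the state as a|00⟩ + b|01⟩ + c|10⟩ + d|11⟩, it is a product state iff ad − bc = 0.
Here (a, b, c, d) = (0.534, 0, 0.6545i, 0.5352i): ad − bc = (0.534)(0.5352i) − (0)(0.6545i) = 0.2858i ≠ 0, so the state is entangled.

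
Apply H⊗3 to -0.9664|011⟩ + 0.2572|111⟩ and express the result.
-0.2507|000⟩ + 0.2507|001⟩ + 0.2507|010⟩ - 0.2507|011⟩ - 0.4326|100⟩ + 0.4326|101⟩ + 0.4326|110⟩ - 0.4326|111⟩

H⊗3 gives amp(|y⟩) = (1/2√2) Σ_x (−1)^(x·y) amp(|x⟩), where x·y is the number of positions in which both x and y have a 1.
|000⟩: (-0.9664 + 0.2572)/(2√2) = -0.2507
|001⟩: (0.9664 - 0.2572)/(2√2) = 0.2507
|010⟩: (0.9664 - 0.2572)/(2√2) = 0.2507
|011⟩: (-0.9664 + 0.2572)/(2√2) = -0.2507
|100⟩: (-0.9664 - 0.2572)/(2√2) = -0.4326
|101⟩: (0.9664 + 0.2572)/(2√2) = 0.4326
|110⟩: (0.9664 + 0.2572)/(2√2) = 0.4326
|111⟩: (-0.9664 - 0.2572)/(2√2) = -0.4326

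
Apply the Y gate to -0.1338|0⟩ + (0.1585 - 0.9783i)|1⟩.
(-0.9783 - 0.1585i)|0⟩ - 0.1338i|1⟩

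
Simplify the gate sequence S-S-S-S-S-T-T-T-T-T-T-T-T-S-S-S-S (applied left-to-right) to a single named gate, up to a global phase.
S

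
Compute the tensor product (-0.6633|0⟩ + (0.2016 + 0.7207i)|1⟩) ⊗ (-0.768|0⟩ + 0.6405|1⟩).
0.5094|00⟩ - 0.4248|01⟩ + (-0.1548 - 0.5535i)|10⟩ + (0.1291 + 0.4616i)|11⟩

amp(|b₁b₂…⟩) = product of the factor amplitudes for bits b₁, b₂, …; only kets whose every factor amplitude is nonzero survive.
|00⟩: (-0.6633)(-0.768) = 0.5094
|01⟩: (-0.6633)(0.6405) = -0.4248
|10⟩: (0.2016 + 0.7207i)(-0.768) = (-0.1548 - 0.5535i)
|11⟩: (0.2016 + 0.7207i)(0.6405) = (0.1291 + 0.4616i)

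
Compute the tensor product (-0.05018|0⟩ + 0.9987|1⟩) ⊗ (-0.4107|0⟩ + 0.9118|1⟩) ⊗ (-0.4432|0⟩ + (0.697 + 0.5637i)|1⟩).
-0.009134|000⟩ + (0.01436 + 0.01162i)|001⟩ + 0.02028|010⟩ + (-0.03189 - 0.02579i)|011⟩ + 0.1818|100⟩ + (-0.2859 - 0.2312i)|101⟩ - 0.4036|110⟩ + (0.6347 + 0.5133i)|111⟩

amp(|b₁b₂…⟩) = product of the factor amplitudes for bits b₁, b₂, …; only kets whose every factor amplitude is nonzero survive.
|000⟩: (-0.05018)(-0.4107)(-0.4432) = -0.009134
|001⟩: (-0.05018)(-0.4107)(0.697 + 0.5637i) = (0.01436 + 0.01162i)
|010⟩: (-0.05018)(0.9118)(-0.4432) = 0.02028
|011⟩: (-0.05018)(0.9118)(0.697 + 0.5637i) = (-0.03189 - 0.02579i)
|100⟩: (0.9987)(-0.4107)(-0.4432) = 0.1818
|101⟩: (0.9987)(-0.4107)(0.697 + 0.5637i) = (-0.2859 - 0.2312i)
|110⟩: (0.9987)(0.9118)(-0.4432) = -0.4036
|111⟩: (0.9987)(0.9118)(0.697 + 0.5637i) = (0.6347 + 0.5133i)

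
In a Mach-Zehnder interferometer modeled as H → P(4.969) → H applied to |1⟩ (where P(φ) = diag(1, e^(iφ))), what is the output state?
(0.3731 + 0.4836i)|0⟩ + (0.6269 - 0.4836i)|1⟩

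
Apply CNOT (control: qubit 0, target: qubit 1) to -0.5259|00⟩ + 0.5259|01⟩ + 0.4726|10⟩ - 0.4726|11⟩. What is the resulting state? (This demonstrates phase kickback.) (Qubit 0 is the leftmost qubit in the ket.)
-0.5259|00⟩ + 0.5259|01⟩ - 0.4726|10⟩ + 0.4726|11⟩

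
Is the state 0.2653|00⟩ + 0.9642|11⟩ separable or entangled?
Entangled

Writing the state as a|00⟩ + b|01⟩ + c|10⟩ + d|11⟩, it is a product state iff ad − bc = 0.
Here (a, b, c, d) = (0.2653, 0, 0, 0.9642): ad − bc = (0.2653)(0.9642) − (0)(0) = 0.2558 ≠ 0, so the state is entangled.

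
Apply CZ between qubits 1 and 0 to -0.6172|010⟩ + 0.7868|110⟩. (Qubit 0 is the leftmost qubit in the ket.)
-0.6172|010⟩ - 0.7868|110⟩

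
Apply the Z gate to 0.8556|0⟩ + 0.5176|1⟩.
0.8556|0⟩ - 0.5176|1⟩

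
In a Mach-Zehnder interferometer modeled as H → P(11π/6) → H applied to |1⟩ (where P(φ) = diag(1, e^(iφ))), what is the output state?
(0.06699 + 0.25i)|0⟩ + (0.933 - 0.25i)|1⟩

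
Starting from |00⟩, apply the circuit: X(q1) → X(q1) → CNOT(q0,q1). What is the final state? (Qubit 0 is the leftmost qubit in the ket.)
|00⟩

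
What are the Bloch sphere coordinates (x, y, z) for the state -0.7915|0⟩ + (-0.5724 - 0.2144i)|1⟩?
(0.9061, 0.3394, 0.2529)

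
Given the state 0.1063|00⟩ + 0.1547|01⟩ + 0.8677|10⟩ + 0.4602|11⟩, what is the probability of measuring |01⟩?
0.02393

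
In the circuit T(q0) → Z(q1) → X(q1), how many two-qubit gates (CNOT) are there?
0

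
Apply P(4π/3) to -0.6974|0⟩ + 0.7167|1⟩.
-0.6974|0⟩ + (-0.3584 - 0.6207i)|1⟩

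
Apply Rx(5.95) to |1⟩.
-0.1658i|0⟩ - 0.9862|1⟩

Rx(5.95) = [[cos(θ/2), −i·sin(θ/2)], [−i·sin(θ/2), cos(θ/2)]]; θ = 5.95, cos(θ/2) ≈ -0.986156, sin(θ/2) ≈ 0.165823.
With a = amp(|0⟩) = 0 and b = amp(|1⟩) = 1:
new amp(|0⟩) = (-0.986156)·a + (-0.165823i)·b = -0.1658i
new amp(|1⟩) = (-0.165823i)·a + (-0.986156)·b = -0.9862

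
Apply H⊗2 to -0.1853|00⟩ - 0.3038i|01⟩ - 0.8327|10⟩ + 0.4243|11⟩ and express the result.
(-0.2969 - 0.1519i)|00⟩ + (-0.7212 + 0.1519i)|01⟩ + (0.1116 - 0.1519i)|10⟩ + (0.5359 + 0.1519i)|11⟩

H⊗2 gives amp(|y⟩) = (1/2) Σ_x (−1)^(x·y) amp(|x⟩), where x·y is the number of positions in which both x and y have a 1.
|00⟩: (-0.1853 - 0.3038i - 0.8327 + 0.4243)/2 = (-0.2969 - 0.1519i)
|01⟩: (-0.1853 + 0.3038i - 0.8327 - 0.4243)/2 = (-0.7212 + 0.1519i)
|10⟩: (-0.1853 - 0.3038i + 0.8327 - 0.4243)/2 = (0.1116 - 0.1519i)
|11⟩: (-0.1853 + 0.3038i + 0.8327 + 0.4243)/2 = (0.5359 + 0.1519i)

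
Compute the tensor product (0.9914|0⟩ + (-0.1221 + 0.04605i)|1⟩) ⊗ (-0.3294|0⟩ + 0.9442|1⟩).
-0.3266|00⟩ + 0.9361|01⟩ + (0.04022 - 0.01517i)|10⟩ + (-0.1153 + 0.04348i)|11⟩

amp(|b₁b₂…⟩) = product of the factor amplitudes for bits b₁, b₂, …; only kets whose every factor amplitude is nonzero survive.
|00⟩: (0.9914)(-0.3294) = -0.3266
|01⟩: (0.9914)(0.9442) = 0.9361
|10⟩: (-0.1221 + 0.04605i)(-0.3294) = (0.04022 - 0.01517i)
|11⟩: (-0.1221 + 0.04605i)(0.9442) = (-0.1153 + 0.04348i)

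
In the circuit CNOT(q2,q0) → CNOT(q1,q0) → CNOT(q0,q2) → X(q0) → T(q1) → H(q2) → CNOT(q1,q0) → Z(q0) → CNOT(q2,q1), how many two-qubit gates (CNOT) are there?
5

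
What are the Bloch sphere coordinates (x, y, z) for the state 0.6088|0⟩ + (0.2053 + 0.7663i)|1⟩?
(0.25, 0.933, -0.2587)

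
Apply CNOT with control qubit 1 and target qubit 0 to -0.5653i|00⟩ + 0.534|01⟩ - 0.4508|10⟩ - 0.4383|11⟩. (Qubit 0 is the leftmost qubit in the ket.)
-0.5653i|00⟩ - 0.4383|01⟩ - 0.4508|10⟩ + 0.534|11⟩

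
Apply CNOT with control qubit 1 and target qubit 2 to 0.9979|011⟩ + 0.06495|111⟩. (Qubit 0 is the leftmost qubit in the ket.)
0.9979|010⟩ + 0.06495|110⟩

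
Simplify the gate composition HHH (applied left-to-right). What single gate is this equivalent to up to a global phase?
H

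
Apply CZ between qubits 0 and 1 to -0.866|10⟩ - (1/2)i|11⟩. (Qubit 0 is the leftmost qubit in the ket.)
-0.866|10⟩ + (1/2)i|11⟩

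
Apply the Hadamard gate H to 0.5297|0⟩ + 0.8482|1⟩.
0.9743|0⟩ - 0.2252|1⟩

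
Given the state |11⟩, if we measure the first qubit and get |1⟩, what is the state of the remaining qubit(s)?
|1⟩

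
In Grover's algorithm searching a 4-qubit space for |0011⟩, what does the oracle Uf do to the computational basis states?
Uf|x⟩ = -|x⟩ if x = 0011, else |x⟩ (phase flip on target)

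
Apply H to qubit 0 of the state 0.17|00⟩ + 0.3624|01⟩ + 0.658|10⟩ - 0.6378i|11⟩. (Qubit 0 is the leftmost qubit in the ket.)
0.5855|00⟩ + (0.2563 - 0.451i)|01⟩ - 0.3451|10⟩ + (0.2563 + 0.451i)|11⟩

H on qubit 0 mixes each pair of kets that differ only in qubit 0: amplitudes (a, b) of (|…0…⟩, |…1…⟩) become ((a + b)/√2, (a − b)/√2). Kets absent from the input have amplitude 0.
(|00⟩, |10⟩): (a, b) = (0.17, 0.658) → (0.5855, -0.3451)
(|01⟩, |11⟩): (a, b) = (0.3624, -0.6378i) → ((0.2563 - 0.451i), (0.2563 + 0.451i))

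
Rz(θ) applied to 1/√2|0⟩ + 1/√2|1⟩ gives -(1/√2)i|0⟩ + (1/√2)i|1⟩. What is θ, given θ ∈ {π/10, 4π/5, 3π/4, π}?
π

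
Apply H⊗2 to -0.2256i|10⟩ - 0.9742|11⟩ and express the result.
(-0.4871 - 0.1128i)|00⟩ + (0.4871 - 0.1128i)|01⟩ + (0.4871 + 0.1128i)|10⟩ + (-0.4871 + 0.1128i)|11⟩

H⊗2 gives amp(|y⟩) = (1/2) Σ_x (−1)^(x·y) amp(|x⟩), where x·y is the number of positions in which both x and y have a 1.
|00⟩: (-0.2256i - 0.9742)/2 = (-0.4871 - 0.1128i)
|01⟩: (-0.2256i + 0.9742)/2 = (0.4871 - 0.1128i)
|10⟩: (0.2256i + 0.9742)/2 = (0.4871 + 0.1128i)
|11⟩: (0.2256i - 0.9742)/2 = (-0.4871 + 0.1128i)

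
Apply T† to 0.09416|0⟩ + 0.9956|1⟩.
0.09416|0⟩ + (0.704 - 0.704i)|1⟩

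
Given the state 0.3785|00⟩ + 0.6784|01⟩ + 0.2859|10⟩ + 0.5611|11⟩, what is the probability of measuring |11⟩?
0.3148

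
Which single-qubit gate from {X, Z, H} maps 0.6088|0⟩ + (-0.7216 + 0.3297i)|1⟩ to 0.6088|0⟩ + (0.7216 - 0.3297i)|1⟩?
Z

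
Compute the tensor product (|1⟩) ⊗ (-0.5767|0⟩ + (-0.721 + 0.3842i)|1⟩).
-0.5767|10⟩ + (-0.721 + 0.3842i)|11⟩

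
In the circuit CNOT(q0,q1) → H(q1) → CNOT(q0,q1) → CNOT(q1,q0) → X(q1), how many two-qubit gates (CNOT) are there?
3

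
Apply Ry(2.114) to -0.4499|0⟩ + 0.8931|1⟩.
-0.9989|0⟩ + 0.04714|1⟩

Ry(2.114) = [[cos(θ/2), −sin(θ/2)], [sin(θ/2), cos(θ/2)]]; θ = 2.114, cos(θ/2) ≈ 0.491487, sin(θ/2) ≈ 0.870885.
With a = amp(|0⟩) = -0.4499 and b = amp(|1⟩) = 0.8931:
new amp(|0⟩) = (0.491487)·a + (-0.870885)·b = -0.9989
new amp(|1⟩) = (0.870885)·a + (0.491487)·b = 0.04714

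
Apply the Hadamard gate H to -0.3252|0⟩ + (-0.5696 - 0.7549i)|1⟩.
(-0.6327 - 0.5338i)|0⟩ + (0.1728 + 0.5338i)|1⟩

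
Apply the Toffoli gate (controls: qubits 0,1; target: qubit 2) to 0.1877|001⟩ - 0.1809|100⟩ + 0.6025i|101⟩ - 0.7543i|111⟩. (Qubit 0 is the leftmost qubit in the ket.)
0.1877|001⟩ - 0.1809|100⟩ + 0.6025i|101⟩ - 0.7543i|110⟩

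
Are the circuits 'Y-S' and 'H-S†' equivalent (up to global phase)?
No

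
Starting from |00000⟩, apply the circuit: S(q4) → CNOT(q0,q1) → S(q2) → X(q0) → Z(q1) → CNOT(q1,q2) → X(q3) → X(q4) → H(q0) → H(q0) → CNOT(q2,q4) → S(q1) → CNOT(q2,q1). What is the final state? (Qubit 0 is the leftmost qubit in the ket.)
|10011⟩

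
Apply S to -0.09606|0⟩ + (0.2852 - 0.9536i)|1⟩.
-0.09606|0⟩ + (0.9536 + 0.2852i)|1⟩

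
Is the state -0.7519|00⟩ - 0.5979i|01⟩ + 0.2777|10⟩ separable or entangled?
Entangled

Writing the state as a|00⟩ + b|01⟩ + c|10⟩ + d|11⟩, it is a product state iff ad − bc = 0.
Here (a, b, c, d) = (-0.7519, -0.5979i, 0.2777, 0): ad − bc = (-0.7519)(0) − (-0.5979i)(0.2777) = 0.166i ≠ 0, so the state is entangled.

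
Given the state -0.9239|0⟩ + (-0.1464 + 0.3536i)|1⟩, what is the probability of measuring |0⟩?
0.8536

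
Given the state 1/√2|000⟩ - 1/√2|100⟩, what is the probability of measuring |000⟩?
1/2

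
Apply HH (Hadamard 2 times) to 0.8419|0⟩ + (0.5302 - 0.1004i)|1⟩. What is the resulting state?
0.8419|0⟩ + (0.5302 - 0.1004i)|1⟩

H² = I, so an even number of Hadamards cancels: H^2 = I and the state is unchanged.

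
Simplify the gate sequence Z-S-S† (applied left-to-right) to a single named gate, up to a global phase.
Z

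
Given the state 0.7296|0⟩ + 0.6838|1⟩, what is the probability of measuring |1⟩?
0.4676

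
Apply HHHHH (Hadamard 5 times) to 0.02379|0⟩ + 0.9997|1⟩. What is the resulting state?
0.7237|0⟩ - 0.6901|1⟩

H² = I, so H^5 = H: a single Hadamard. With (a, b) = (0.02379, 0.9997), H gives ((a + b)/√2, (a − b)/√2) = (0.7237, -0.6901).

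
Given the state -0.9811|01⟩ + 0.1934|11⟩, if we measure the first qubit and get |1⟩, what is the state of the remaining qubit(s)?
|1⟩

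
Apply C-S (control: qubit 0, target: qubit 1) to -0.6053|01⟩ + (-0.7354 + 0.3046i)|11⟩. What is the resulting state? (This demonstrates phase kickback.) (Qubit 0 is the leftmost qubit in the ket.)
-0.6053|01⟩ + (-0.3046 - 0.7354i)|11⟩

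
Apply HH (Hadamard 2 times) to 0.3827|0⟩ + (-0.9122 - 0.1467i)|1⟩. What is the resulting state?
0.3827|0⟩ + (-0.9122 - 0.1467i)|1⟩

H² = I, so an even number of Hadamards cancels: H^2 = I and the state is unchanged.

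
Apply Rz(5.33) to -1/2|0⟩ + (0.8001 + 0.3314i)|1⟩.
(0.4443 + 0.2294i)|0⟩ + (-0.863 + 0.07258i)|1⟩

Rz(5.33) = [[e^(−iθ/2), 0], [0, e^(iθ/2)]] with e^(±iθ/2) = cos(θ/2) ± i·sin(θ/2); θ = 5.33, cos(θ/2) ≈ -0.888563, sin(θ/2) ≈ 0.458754.
With a = amp(|0⟩) = -1/2 and b = amp(|1⟩) = (0.8001 + 0.3314i):
new amp(|0⟩) = (-0.888563 - 0.458754i)·a = (0.4443 + 0.2294i)
new amp(|1⟩) = (-0.888563 + 0.458754i)·b = (-0.863 + 0.07258i)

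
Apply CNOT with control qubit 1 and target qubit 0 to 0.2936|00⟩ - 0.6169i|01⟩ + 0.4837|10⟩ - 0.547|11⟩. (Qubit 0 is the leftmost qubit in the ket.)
0.2936|00⟩ - 0.547|01⟩ + 0.4837|10⟩ - 0.6169i|11⟩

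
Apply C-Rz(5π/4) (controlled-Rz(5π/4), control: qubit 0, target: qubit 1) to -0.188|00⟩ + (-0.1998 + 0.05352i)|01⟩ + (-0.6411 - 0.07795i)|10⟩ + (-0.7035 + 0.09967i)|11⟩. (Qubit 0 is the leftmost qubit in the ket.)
-0.188|00⟩ + (-0.1998 + 0.05352i)|01⟩ + (0.1733 + 0.6221i)|10⟩ + (0.1771 - 0.6881i)|11⟩

C-Rz(5π/4) leaves the control-|0⟩ kets |00⟩, |01⟩ unchanged and applies Rz(5π/4) to qubit 1 on the control-|1⟩ pair (|10⟩, |11⟩).
Rz(5π/4) = [[e^(−iθ/2), 0], [0, e^(iθ/2)]] with e^(±iθ/2) = cos(θ/2) ± i·sin(θ/2); θ = 5π/4, cos(θ/2) ≈ -0.382683, sin(θ/2) ≈ 0.92388.
With a = amp(|10⟩) = (-0.6411 - 0.07795i) and b = amp(|11⟩) = (-0.7035 + 0.09967i):
new amp(|10⟩) = (-0.382683 - 0.92388i)·a = (0.1733 + 0.6221i)
new amp(|11⟩) = (-0.382683 + 0.92388i)·b = (0.1771 - 0.6881i)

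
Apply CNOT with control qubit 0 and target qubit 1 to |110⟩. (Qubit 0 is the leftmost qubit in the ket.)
|100⟩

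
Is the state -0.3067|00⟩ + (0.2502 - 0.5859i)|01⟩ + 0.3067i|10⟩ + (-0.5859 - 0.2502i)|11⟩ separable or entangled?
Separable

Writing the state as a|00⟩ + b|01⟩ + c|10⟩ + d|11⟩, it is a product state iff ad − bc = 0.
Here (a, b, c, d) = (-0.3067, (0.2502 - 0.5859i), 0.3067i, (-0.5859 - 0.2502i)): ad − bc = (-0.3067)(-0.5859 - 0.2502i) − (0.2502 - 0.5859i)(0.3067i) = 0, so the state is separable.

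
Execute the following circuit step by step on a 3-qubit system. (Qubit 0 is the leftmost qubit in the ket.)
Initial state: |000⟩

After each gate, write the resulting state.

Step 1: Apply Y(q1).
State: i|010⟩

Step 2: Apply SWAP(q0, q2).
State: i|010⟩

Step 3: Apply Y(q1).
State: |000⟩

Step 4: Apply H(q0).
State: 1/√2|000⟩ + 1/√2|100⟩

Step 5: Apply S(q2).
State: 1/√2|000⟩ + 1/√2|100⟩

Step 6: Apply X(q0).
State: 1/√2|000⟩ + 1/√2|100⟩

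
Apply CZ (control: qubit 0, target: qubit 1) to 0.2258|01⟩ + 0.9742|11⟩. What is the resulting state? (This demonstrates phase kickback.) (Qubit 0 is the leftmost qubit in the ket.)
0.2258|01⟩ - 0.9742|11⟩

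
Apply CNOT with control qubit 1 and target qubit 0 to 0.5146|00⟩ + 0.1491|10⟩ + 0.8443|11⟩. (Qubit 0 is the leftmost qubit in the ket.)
0.5146|00⟩ + 0.8443|01⟩ + 0.1491|10⟩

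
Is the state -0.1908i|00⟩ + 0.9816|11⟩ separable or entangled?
Entangled

Writing the state as a|00⟩ + b|01⟩ + c|10⟩ + d|11⟩, it is a product state iff ad − bc = 0.
Here (a, b, c, d) = (-0.1908i, 0, 0, 0.9816): ad − bc = (-0.1908i)(0.9816) − (0)(0) = -0.1873i ≠ 0, so the state is entangled.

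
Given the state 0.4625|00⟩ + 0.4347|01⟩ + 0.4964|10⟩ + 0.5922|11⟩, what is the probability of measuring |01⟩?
0.189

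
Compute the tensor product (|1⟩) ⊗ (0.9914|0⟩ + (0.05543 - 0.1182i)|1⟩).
0.9914|10⟩ + (0.05543 - 0.1182i)|11⟩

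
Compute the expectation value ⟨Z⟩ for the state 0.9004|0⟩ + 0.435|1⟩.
0.6215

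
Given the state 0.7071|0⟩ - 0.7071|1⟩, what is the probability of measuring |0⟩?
0.5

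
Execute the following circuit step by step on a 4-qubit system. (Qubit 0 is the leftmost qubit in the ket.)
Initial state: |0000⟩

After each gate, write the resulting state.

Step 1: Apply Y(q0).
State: i|1000⟩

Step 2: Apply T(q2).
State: i|1000⟩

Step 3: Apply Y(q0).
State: |0000⟩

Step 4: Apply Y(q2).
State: i|0010⟩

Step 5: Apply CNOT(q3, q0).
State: i|0010⟩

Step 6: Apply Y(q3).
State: -|0011⟩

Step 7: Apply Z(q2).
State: |0011⟩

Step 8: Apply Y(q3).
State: -i|0010⟩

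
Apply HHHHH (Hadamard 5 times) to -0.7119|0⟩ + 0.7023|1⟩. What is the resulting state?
-0.006788|0⟩ - |1⟩

H² = I, so H^5 = H: a single Hadamard. With (a, b) = (-0.7119, 0.7023), H gives ((a + b)/√2, (a − b)/√2) = (-0.006788, -1).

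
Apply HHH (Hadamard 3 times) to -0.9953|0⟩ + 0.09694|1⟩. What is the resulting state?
-0.6352|0⟩ - 0.7723|1⟩

H² = I, so H^3 = H: a single Hadamard. With (a, b) = (-0.9953, 0.09694), H gives ((a + b)/√2, (a − b)/√2) = (-0.6352, -0.7723).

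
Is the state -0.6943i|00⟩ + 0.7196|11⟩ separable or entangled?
Entangled

Writing the state as a|00⟩ + b|01⟩ + c|10⟩ + d|11⟩, it is a product state iff ad − bc = 0.
Here (a, b, c, d) = (-0.6943i, 0, 0, 0.7196): ad − bc = (-0.6943i)(0.7196) − (0)(0) = -0.4996i ≠ 0, so the state is entangled.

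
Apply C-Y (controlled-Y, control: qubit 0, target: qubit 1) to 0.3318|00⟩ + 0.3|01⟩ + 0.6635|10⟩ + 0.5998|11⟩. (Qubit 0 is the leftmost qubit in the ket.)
0.3318|00⟩ + 0.3|01⟩ - 0.5998i|10⟩ + 0.6635i|11⟩

C-Y leaves the control-|0⟩ kets |00⟩, |01⟩ unchanged and applies Y to qubit 1 on the control-|1⟩ pair (|10⟩, |11⟩).
Y = [[0, -i], [i, 0]].
With a = amp(|10⟩) = 0.6635 and b = amp(|11⟩) = 0.5998:
new amp(|10⟩) = (-i)·b = -0.5998i
new amp(|11⟩) = (i)·a = 0.6635i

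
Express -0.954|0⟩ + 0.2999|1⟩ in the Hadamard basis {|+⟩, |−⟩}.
-0.4625|+⟩ - 0.8866|−⟩

With |ψ⟩ = α|0⟩ + β|1⟩, the Hadamard-basis coefficients are ⟨+|ψ⟩ = (α + β)/√2 and ⟨−|ψ⟩ = (α − β)/√2.
Here α = -0.954, β = 0.2999: (α + β)/√2 = -0.4625, (α − β)/√2 = -0.8866.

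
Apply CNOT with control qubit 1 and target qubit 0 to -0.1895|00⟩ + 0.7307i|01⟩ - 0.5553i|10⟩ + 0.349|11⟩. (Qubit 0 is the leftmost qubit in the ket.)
-0.1895|00⟩ + 0.349|01⟩ - 0.5553i|10⟩ + 0.7307i|11⟩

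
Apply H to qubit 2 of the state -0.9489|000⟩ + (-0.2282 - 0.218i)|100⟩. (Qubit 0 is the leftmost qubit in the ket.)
-0.671|000⟩ - 0.671|001⟩ + (-0.1614 - 0.1541i)|100⟩ + (-0.1614 - 0.1541i)|101⟩

H on qubit 2 mixes each pair of kets that differ only in qubit 2: amplitudes (a, b) of (|…0…⟩, |…1…⟩) become ((a + b)/√2, (a − b)/√2). Kets absent from the input have amplitude 0.
(|000⟩, |001⟩): (a, b) = (-0.9489, 0) → (-0.671, -0.671)
(|100⟩, |101⟩): (a, b) = ((-0.2282 - 0.218i), 0) → ((-0.1614 - 0.1541i), (-0.1614 - 0.1541i))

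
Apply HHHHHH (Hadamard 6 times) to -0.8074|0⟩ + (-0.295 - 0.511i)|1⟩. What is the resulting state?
-0.8074|0⟩ + (-0.295 - 0.511i)|1⟩

H² = I, so an even number of Hadamards cancels: H^6 = I and the state is unchanged.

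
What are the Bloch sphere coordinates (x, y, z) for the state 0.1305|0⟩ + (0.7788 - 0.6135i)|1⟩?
(0.2033, -0.1601, -0.9659)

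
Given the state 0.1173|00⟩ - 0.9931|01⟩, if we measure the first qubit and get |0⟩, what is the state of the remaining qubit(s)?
0.1173|0⟩ - 0.9931|1⟩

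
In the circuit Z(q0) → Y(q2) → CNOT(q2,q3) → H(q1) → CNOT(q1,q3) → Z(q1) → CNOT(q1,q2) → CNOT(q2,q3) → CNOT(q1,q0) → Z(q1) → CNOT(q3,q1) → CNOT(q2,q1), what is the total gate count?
12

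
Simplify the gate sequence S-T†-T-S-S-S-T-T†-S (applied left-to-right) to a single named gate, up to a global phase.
S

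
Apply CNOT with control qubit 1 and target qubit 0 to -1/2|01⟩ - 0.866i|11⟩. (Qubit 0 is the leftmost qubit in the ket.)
-0.866i|01⟩ - 1/2|11⟩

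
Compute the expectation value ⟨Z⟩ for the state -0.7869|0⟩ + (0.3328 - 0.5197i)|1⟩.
0.2384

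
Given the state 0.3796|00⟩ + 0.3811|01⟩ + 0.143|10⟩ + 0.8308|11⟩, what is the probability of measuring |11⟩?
0.6902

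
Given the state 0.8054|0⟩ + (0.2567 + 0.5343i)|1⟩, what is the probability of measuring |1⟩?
0.3514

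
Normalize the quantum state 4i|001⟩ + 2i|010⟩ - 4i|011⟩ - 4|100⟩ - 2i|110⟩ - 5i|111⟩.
0.4444i|001⟩ + 0.2222i|010⟩ - 0.4444i|011⟩ - 0.4444|100⟩ - 0.2222i|110⟩ - 0.5556i|111⟩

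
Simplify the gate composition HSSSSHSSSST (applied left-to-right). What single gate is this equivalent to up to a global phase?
T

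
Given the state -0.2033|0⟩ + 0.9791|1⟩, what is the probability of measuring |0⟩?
0.04133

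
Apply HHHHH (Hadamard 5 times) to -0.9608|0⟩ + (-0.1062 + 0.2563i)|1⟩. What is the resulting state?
(-0.7545 + 0.1812i)|0⟩ + (-0.6043 - 0.1812i)|1⟩

H² = I, so H^5 = H: a single Hadamard. With (a, b) = (-0.9608, (-0.1062 + 0.2563i)), H gives ((a + b)/√2, (a − b)/√2) = ((-0.7545 + 0.1812i), (-0.6043 - 0.1812i)).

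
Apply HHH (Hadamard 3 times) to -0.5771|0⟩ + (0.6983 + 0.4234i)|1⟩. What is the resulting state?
(0.0857 + 0.2994i)|0⟩ + (-0.9018 - 0.2994i)|1⟩

H² = I, so H^3 = H: a single Hadamard. With (a, b) = (-0.5771, (0.6983 + 0.4234i)), H gives ((a + b)/√2, (a − b)/√2) = ((0.0857 + 0.2994i), (-0.9018 - 0.2994i)).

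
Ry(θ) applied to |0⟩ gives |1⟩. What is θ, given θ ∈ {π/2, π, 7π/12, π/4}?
π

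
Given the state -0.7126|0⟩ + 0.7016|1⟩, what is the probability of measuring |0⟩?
0.5078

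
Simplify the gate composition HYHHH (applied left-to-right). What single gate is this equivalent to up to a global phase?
Y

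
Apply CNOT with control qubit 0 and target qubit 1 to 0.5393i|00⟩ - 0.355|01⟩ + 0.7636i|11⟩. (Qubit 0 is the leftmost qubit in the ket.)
0.5393i|00⟩ - 0.355|01⟩ + 0.7636i|10⟩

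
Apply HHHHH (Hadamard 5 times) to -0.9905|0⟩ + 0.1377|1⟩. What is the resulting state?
-0.603|0⟩ - 0.7978|1⟩

H² = I, so H^5 = H: a single Hadamard. With (a, b) = (-0.9905, 0.1377), H gives ((a + b)/√2, (a − b)/√2) = (-0.603, -0.7978).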